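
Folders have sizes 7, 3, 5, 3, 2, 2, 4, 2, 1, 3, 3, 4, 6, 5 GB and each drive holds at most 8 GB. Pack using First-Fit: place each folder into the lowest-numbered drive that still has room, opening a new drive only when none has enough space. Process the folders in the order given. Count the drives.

8 drives

Put 7 GB in drive 1; 1 GB remain.
Put 3 GB in drive 2; 5 GB remain.
Put 5 GB in drive 2; 0 GB remain.
Put 3 GB in drive 3; 5 GB remain.
Put 2 GB in drive 3; 3 GB remain.
Put 2 GB in drive 3; 1 GB remain.
Put 4 GB in drive 4; 4 GB remain.
Put 2 GB in drive 4; 2 GB remain.
Put 1 GB in drive 1; 0 GB remain.
Put 3 GB in drive 5; 5 GB remain.
Put 3 GB in drive 5; 2 GB remain.
Put 4 GB in drive 6; 4 GB remain.
Put 6 GB in drive 7; 2 GB remain.
Put 5 GB in drive 8; 3 GB remain.
Final drives: [7,1] [3,5] [3,2,2] [4,2] [3,3] [4] [6] [5].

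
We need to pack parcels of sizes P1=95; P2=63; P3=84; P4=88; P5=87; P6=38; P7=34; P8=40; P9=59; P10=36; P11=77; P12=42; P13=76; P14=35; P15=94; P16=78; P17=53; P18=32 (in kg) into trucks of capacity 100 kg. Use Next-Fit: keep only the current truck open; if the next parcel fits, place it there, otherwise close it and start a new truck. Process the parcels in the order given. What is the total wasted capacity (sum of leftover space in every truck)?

Put P1 (95 kg) in truck 1; 5 kg remain.
Put P2 (63 kg) in truck 2; 37 kg remain.
Put P3 (84 kg) in truck 3; 16 kg remain.
Put P4 (88 kg) in truck 4; 12 kg remain.
Put P5 (87 kg) in truck 5; 13 kg remain.
Put P6 (38 kg) in truck 6; 62 kg remain.
Put P7 (34 kg) in truck 6; 28 kg remain.
Put P8 (40 kg) in truck 7; 60 kg remain.
Put P9 (59 kg) in truck 7; 1 kg remain.
Put P10 (36 kg) in truck 8; 64 kg remain.
Put P11 (77 kg) in truck 9; 23 kg remain.
Put P12 (42 kg) in truck 10; 58 kg remain.
Put P13 (76 kg) in truck 11; 24 kg remain.
Put P14 (35 kg) in truck 12; 65 kg remain.
Put P15 (94 kg) in truck 13; 6 kg remain.
Put P16 (78 kg) in truck 14; 22 kg remain.
Put P17 (53 kg) in truck 15; 47 kg remain.
Put P18 (32 kg) in truck 15; 15 kg remain.
15 trucks × 100 kg = 1500 kg; used 1111 kg; unused 389 kg.

389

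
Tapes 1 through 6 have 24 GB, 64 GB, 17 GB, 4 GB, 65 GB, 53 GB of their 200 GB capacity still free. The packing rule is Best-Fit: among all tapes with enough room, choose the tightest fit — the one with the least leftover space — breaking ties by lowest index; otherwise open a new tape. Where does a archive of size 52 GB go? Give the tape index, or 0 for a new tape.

Tapes with room: tape 2 (64 GB), tape 5 (65 GB), tape 6 (53 GB).
Tightest fit is tape 6 with 53 GB free.

6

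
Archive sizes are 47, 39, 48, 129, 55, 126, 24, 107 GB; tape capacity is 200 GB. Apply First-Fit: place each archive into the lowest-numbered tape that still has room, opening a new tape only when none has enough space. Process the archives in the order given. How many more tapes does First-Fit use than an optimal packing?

First-Fit: [47,39,48,55] [129,24] [126] [107] → 4 tapes.
Total size 575 GB; any packing needs at least ⌈575/200⌉ = 3 tapes.
An optimal packing achieves that bound: [129,55] [126,48,24] [107,47,39] → 3 tapes.
Excess: 4 − 3 = 1.

1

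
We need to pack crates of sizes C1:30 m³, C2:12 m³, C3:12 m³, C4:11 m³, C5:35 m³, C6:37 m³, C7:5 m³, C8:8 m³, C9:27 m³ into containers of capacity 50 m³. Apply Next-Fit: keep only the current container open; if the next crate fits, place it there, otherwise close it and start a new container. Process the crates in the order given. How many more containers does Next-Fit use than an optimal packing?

1

Next-Fit: [30,12] [12,11] [35] [37,5,8] [27] → 5 containers.
Total size 177 m³; any packing needs at least ⌈177/50⌉ = 4 containers.
An optimal packing achieves that bound: [37,12] [35,12] [30,11,8] [27,5] → 4 containers.
Excess: 5 − 4 = 1.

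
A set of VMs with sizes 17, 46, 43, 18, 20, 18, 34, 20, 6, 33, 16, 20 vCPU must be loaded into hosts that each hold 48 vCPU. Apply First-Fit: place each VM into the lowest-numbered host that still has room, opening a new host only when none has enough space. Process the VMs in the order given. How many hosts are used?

8 hosts

Put 17 vCPU in host 1; 31 vCPU remain.
Put 46 vCPU in host 2; 2 vCPU remain.
Put 43 vCPU in host 3; 5 vCPU remain.
Put 18 vCPU in host 1; 13 vCPU remain.
Put 20 vCPU in host 4; 28 vCPU remain.
Put 18 vCPU in host 4; 10 vCPU remain.
Put 34 vCPU in host 5; 14 vCPU remain.
Put 20 vCPU in host 6; 28 vCPU remain.
Put 6 vCPU in host 1; 7 vCPU remain.
Put 33 vCPU in host 7; 15 vCPU remain.
Put 16 vCPU in host 6; 12 vCPU remain.
Put 20 vCPU in host 8; 28 vCPU remain.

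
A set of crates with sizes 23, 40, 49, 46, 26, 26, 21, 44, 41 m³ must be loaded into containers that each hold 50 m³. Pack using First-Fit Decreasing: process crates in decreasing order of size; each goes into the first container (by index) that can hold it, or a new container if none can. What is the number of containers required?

Sorted descending: 49, 46, 44, 41, 40, 26, 26, 23, 21.
Put 49 m³ in container 1; 1 m³ remain.
Put 46 m³ in container 2; 4 m³ remain.
Put 44 m³ in container 3; 6 m³ remain.
Put 41 m³ in container 4; 9 m³ remain.
Put 40 m³ in container 5; 10 m³ remain.
Put 26 m³ in container 6; 24 m³ remain.
Put 26 m³ in container 7; 24 m³ remain.
Put 23 m³ in container 6; 1 m³ remain.
Put 21 m³ in container 7; 3 m³ remain.

7 containers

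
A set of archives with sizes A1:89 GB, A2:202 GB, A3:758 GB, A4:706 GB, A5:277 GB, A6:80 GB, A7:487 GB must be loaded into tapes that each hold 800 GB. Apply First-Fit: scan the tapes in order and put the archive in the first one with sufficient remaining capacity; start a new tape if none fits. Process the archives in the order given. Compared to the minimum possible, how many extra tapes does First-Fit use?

First-Fit: [89,202,277,80] [758] [706] [487] → 4 tapes.
Total size 2599 GB; any packing needs at least ⌈2599/800⌉ = 4 tapes.
So 4 is already optimal.

0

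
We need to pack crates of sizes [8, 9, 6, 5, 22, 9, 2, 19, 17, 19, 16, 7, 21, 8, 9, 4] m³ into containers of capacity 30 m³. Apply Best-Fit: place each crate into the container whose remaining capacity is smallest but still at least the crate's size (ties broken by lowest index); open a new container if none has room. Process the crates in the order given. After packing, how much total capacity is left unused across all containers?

Put 8 m³ in container 1; 22 m³ remain.
Put 9 m³ in container 1; 13 m³ remain.
Put 6 m³ in container 1; 7 m³ remain.
Put 5 m³ in container 1; 2 m³ remain.
Put 22 m³ in container 2; 8 m³ remain.
Put 9 m³ in container 3; 21 m³ remain.
Put 2 m³ in container 1; 0 m³ remain.
Put 19 m³ in container 3; 2 m³ remain.
Put 17 m³ in container 4; 13 m³ remain.
Put 19 m³ in container 5; 11 m³ remain.
Put 16 m³ in container 6; 14 m³ remain.
Put 7 m³ in container 2; 1 m³ remain.
Put 21 m³ in container 7; 9 m³ remain.
Put 8 m³ in container 7; 1 m³ remain.
Put 9 m³ in container 5; 2 m³ remain.
Put 4 m³ in container 4; 9 m³ remain.
7 containers × 30 m³ = 210 m³; used 181 m³; unused 29 m³.

29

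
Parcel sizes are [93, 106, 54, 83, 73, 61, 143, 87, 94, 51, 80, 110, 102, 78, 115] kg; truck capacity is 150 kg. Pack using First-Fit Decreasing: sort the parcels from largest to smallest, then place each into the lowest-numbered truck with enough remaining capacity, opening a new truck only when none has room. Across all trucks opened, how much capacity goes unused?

Sorted descending: 143, 115, 110, 106, 102, 94, 93, 87, 83, 80, 78, 73, 61, 54, 51.
Put 143 kg in truck 1; 7 kg remain.
Put 115 kg in truck 2; 35 kg remain.
Put 110 kg in truck 3; 40 kg remain.
Put 106 kg in truck 4; 44 kg remain.
Put 102 kg in truck 5; 48 kg remain.
Put 94 kg in truck 6; 56 kg remain.
Put 93 kg in truck 7; 57 kg remain.
Put 87 kg in truck 8; 63 kg remain.
Put 83 kg in truck 9; 67 kg remain.
Put 80 kg in truck 10; 70 kg remain.
Put 78 kg in truck 11; 72 kg remain.
Put 73 kg in truck 12; 77 kg remain.
Put 61 kg in truck 8; 2 kg remain.
Put 54 kg in truck 6; 2 kg remain.
Put 51 kg in truck 7; 6 kg remain.
12 trucks × 150 kg = 1800 kg; used 1330 kg; unused 470 kg.

470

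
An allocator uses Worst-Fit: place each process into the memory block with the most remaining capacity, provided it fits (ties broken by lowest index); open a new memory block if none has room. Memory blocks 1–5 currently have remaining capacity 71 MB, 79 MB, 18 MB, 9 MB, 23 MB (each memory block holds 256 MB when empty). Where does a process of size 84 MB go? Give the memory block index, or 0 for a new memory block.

0

No memory block has ≥ 84 MB free, so a new memory block is opened.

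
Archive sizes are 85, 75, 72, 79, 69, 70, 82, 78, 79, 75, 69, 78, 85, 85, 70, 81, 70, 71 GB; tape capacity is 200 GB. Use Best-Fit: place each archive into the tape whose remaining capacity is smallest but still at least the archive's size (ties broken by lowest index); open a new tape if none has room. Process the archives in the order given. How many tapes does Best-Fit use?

Put 85 GB in tape 1; 115 GB remain.
Put 75 GB in tape 1; 40 GB remain.
Put 72 GB in tape 2; 128 GB remain.
Put 79 GB in tape 2; 49 GB remain.
Put 69 GB in tape 3; 131 GB remain.
Put 70 GB in tape 3; 61 GB remain.
Put 82 GB in tape 4; 118 GB remain.
Put 78 GB in tape 4; 40 GB remain.
Put 79 GB in tape 5; 121 GB remain.
Put 75 GB in tape 5; 46 GB remain.
Put 69 GB in tape 6; 131 GB remain.
Put 78 GB in tape 6; 53 GB remain.
Put 85 GB in tape 7; 115 GB remain.
Put 85 GB in tape 7; 30 GB remain.
Put 70 GB in tape 8; 130 GB remain.
Put 81 GB in tape 8; 49 GB remain.
Put 70 GB in tape 9; 130 GB remain.
Put 71 GB in tape 9; 59 GB remain.
Final tapes: [85,75] [72,79] [69,70] [82,78] [79,75] [69,78] [85,85] [70,81] [70,71].

9 tapes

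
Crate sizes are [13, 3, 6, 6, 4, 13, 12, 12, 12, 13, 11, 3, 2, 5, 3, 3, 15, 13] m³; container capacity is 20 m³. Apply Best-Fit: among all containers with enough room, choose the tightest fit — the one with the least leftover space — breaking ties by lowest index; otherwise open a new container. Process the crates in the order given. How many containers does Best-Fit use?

13 m³ → container 1 (remaining 7 m³)
3 m³ → container 1 (remaining 4 m³)
6 m³ → container 2 (remaining 14 m³)
6 m³ → container 2 (remaining 8 m³)
4 m³ → container 1 (remaining 0 m³)
13 m³ → container 3 (remaining 7 m³)
12 m³ → container 4 (remaining 8 m³)
12 m³ → container 5 (remaining 8 m³)
12 m³ → container 6 (remaining 8 m³)
13 m³ → container 7 (remaining 7 m³)
11 m³ → container 8 (remaining 9 m³)
3 m³ → container 3 (remaining 4 m³)
2 m³ → container 3 (remaining 2 m³)
5 m³ → container 7 (remaining 2 m³)
3 m³ → container 2 (remaining 5 m³)
3 m³ → container 2 (remaining 2 m³)
15 m³ → container 9 (remaining 5 m³)
13 m³ → container 10 (remaining 7 m³)

10 containers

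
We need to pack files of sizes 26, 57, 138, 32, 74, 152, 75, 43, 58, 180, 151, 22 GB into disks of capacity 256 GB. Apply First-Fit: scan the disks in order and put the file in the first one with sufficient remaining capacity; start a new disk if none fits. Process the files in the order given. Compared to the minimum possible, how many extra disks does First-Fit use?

First-Fit: [26,57,138,32] [74,152,22] [75,43,58] [180] [151] → 5 disks.
Total size 1008 GB; any packing needs at least ⌈1008/256⌉ = 4 disks.
An optimal packing achieves that bound: [180,75] [152,74,26] [151,58,43] [138,57,32,22] → 4 disks.
Excess: 5 − 4 = 1.

1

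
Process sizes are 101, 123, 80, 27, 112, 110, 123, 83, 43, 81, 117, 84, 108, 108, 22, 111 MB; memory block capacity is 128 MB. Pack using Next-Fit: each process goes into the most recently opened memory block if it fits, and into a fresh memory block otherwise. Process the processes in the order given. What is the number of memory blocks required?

101 MB → memory block 1 (remaining 27 MB)
123 MB → memory block 2 (remaining 5 MB)
80 MB → memory block 3 (remaining 48 MB)
27 MB → memory block 3 (remaining 21 MB)
112 MB → memory block 4 (remaining 16 MB)
110 MB → memory block 5 (remaining 18 MB)
123 MB → memory block 6 (remaining 5 MB)
83 MB → memory block 7 (remaining 45 MB)
43 MB → memory block 7 (remaining 2 MB)
81 MB → memory block 8 (remaining 47 MB)
117 MB → memory block 9 (remaining 11 MB)
84 MB → memory block 10 (remaining 44 MB)
108 MB → memory block 11 (remaining 20 MB)
108 MB → memory block 12 (remaining 20 MB)
22 MB → memory block 13 (remaining 106 MB)
111 MB → memory block 14 (remaining 17 MB)

14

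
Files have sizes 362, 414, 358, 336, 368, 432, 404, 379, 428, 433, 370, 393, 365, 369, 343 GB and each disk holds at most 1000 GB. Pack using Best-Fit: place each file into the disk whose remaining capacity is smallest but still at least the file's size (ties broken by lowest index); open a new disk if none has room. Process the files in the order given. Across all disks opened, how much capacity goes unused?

disk 1: place 362 GB, 638 GB left
disk 1: place 414 GB, 224 GB left
disk 2: place 358 GB, 642 GB left
disk 2: place 336 GB, 306 GB left
disk 3: place 368 GB, 632 GB left
disk 3: place 432 GB, 200 GB left
disk 4: place 404 GB, 596 GB left
disk 4: place 379 GB, 217 GB left
disk 5: place 428 GB, 572 GB left
disk 5: place 433 GB, 139 GB left
disk 6: place 370 GB, 630 GB left
disk 6: place 393 GB, 237 GB left
disk 7: place 365 GB, 635 GB left
disk 7: place 369 GB, 266 GB left
disk 8: place 343 GB, 657 GB left
8 disks × 1000 GB = 8000 GB; used 5754 GB; unused 2246 GB.

2246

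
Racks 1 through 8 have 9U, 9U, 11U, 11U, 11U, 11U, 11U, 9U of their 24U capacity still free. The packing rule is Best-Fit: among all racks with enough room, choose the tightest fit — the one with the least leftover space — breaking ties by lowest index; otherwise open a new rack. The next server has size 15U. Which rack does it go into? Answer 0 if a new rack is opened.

No rack has ≥ 15U free, so a new rack is opened.

0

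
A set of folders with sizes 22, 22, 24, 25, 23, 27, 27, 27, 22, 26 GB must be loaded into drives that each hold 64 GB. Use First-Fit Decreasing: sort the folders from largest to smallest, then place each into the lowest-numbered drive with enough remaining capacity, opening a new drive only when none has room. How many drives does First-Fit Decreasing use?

Sorted descending: 27, 27, 27, 26, 25, 24, 23, 22, 22, 22.
drive 1: place 27 GB, 37 GB left
drive 1: place 27 GB, 10 GB left
drive 2: place 27 GB, 37 GB left
drive 2: place 26 GB, 11 GB left
drive 3: place 25 GB, 39 GB left
drive 3: place 24 GB, 15 GB left
drive 4: place 23 GB, 41 GB left
drive 4: place 22 GB, 19 GB left
drive 5: place 22 GB, 42 GB left
drive 5: place 22 GB, 20 GB left

5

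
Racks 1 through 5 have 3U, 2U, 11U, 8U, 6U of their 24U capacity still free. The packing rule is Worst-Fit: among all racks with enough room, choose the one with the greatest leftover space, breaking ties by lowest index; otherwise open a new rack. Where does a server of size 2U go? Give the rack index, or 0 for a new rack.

Racks with room: rack 1 (3U), rack 2 (2U), rack 3 (11U), rack 4 (8U), rack 5 (6U).
Most room is rack 3 with 11U free.

3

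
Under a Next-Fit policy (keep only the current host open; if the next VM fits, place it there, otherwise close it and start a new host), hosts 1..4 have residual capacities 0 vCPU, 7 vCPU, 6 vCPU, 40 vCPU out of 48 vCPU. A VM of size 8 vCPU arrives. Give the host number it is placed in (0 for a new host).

Next-Fit only looks at host 4, which has 40 vCPU free.
8 vCPU fits there.

4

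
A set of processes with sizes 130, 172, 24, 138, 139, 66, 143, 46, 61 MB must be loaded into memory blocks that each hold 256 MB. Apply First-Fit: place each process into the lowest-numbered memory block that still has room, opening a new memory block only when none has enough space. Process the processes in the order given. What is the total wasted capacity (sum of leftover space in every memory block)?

Put 130 MB in memory block 1; 126 MB remain.
Put 172 MB in memory block 2; 84 MB remain.
Put 24 MB in memory block 1; 102 MB remain.
Put 138 MB in memory block 3; 118 MB remain.
Put 139 MB in memory block 4; 117 MB remain.
Put 66 MB in memory block 1; 36 MB remain.
Put 143 MB in memory block 5; 113 MB remain.
Put 46 MB in memory block 2; 38 MB remain.
Put 61 MB in memory block 3; 57 MB remain.
5 memory blocks × 256 MB = 1280 MB; used 919 MB; unused 361 MB.

361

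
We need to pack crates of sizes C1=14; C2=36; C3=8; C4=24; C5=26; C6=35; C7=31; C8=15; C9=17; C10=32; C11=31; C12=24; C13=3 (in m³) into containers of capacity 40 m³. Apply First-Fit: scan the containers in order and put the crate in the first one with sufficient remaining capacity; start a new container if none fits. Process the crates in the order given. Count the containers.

container 1: place C1 (14 m³), 26 m³ left
container 2: place C2 (36 m³), 4 m³ left
container 1: place C3 (8 m³), 18 m³ left
container 3: place C4 (24 m³), 16 m³ left
container 4: place C5 (26 m³), 14 m³ left
container 5: place C6 (35 m³), 5 m³ left
container 6: place C7 (31 m³), 9 m³ left
container 1: place C8 (15 m³), 3 m³ left
container 7: place C9 (17 m³), 23 m³ left
container 8: place C10 (32 m³), 8 m³ left
container 9: place C11 (31 m³), 9 m³ left
container 10: place C12 (24 m³), 16 m³ left
container 1: place C13 (3 m³), 0 m³ left
Final containers: [14,8,15,3] [36] [24] [26] [35] [31] [17] [32] [31] [24].

10 containers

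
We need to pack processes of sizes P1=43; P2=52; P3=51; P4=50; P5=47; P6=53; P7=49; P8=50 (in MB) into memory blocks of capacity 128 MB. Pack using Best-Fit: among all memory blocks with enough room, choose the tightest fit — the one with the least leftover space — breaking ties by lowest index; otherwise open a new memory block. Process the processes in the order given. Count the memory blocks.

Put P1 (43 MB) in memory block 1; 85 MB remain.
Put P2 (52 MB) in memory block 1; 33 MB remain.
Put P3 (51 MB) in memory block 2; 77 MB remain.
Put P4 (50 MB) in memory block 2; 27 MB remain.
Put P5 (47 MB) in memory block 3; 81 MB remain.
Put P6 (53 MB) in memory block 3; 28 MB remain.
Put P7 (49 MB) in memory block 4; 79 MB remain.
Put P8 (50 MB) in memory block 4; 29 MB remain.
Final memory blocks: [43,52] [51,50] [47,53] [49,50].

4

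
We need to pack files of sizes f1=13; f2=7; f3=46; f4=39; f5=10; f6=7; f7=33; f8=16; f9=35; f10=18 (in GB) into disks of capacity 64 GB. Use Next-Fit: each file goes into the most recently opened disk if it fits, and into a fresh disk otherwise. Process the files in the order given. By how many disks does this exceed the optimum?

1

Next-Fit: [13,7] [46] [39,10,7] [33,16] [35,18] → 5 disks.
Total size 224 GB; any packing needs at least ⌈224/64⌉ = 4 disks.
An optimal packing achieves that bound: [46,18] [39,16,7] [35,13,10] [33,7] → 4 disks.
Excess: 5 − 4 = 1.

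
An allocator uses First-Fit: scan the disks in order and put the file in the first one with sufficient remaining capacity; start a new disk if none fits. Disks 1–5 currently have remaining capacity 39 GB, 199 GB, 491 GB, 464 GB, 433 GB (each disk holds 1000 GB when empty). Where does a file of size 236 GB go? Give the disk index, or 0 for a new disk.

Disks with room: disk 3 (491 GB), disk 4 (464 GB), disk 5 (433 GB).
The first with room is disk 3.

3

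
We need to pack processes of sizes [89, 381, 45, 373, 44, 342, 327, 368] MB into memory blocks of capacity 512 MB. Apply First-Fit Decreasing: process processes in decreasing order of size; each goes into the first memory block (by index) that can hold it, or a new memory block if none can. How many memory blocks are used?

Sorted descending: 381, 373, 368, 342, 327, 89, 45, 44.
memory block 1: place 381 MB, 131 MB left
memory block 2: place 373 MB, 139 MB left
memory block 3: place 368 MB, 144 MB left
memory block 4: place 342 MB, 170 MB left
memory block 5: place 327 MB, 185 MB left
memory block 1: place 89 MB, 42 MB left
memory block 2: place 45 MB, 94 MB left
memory block 2: place 44 MB, 50 MB left

5 memory blocks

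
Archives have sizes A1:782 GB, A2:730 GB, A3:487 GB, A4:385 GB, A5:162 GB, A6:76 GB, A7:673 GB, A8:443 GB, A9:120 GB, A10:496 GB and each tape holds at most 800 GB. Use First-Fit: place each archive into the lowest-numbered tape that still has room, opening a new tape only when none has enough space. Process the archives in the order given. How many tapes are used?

A1 (782 GB) → tape 1 (remaining 18 GB)
A2 (730 GB) → tape 2 (remaining 70 GB)
A3 (487 GB) → tape 3 (remaining 313 GB)
A4 (385 GB) → tape 4 (remaining 415 GB)
A5 (162 GB) → tape 3 (remaining 151 GB)
A6 (76 GB) → tape 3 (remaining 75 GB)
A7 (673 GB) → tape 5 (remaining 127 GB)
A8 (443 GB) → tape 6 (remaining 357 GB)
A9 (120 GB) → tape 4 (remaining 295 GB)
A10 (496 GB) → tape 7 (remaining 304 GB)
Final tapes: [782] [730] [487,162,76] [385,120] [673] [443] [496].

7 tapes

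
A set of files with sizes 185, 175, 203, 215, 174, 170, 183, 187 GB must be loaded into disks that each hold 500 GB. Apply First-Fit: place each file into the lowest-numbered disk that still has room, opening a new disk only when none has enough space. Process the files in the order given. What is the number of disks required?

disk 1: place 185 GB, 315 GB left
disk 1: place 175 GB, 140 GB left
disk 2: place 203 GB, 297 GB left
disk 2: place 215 GB, 82 GB left
disk 3: place 174 GB, 326 GB left
disk 3: place 170 GB, 156 GB left
disk 4: place 183 GB, 317 GB left
disk 4: place 187 GB, 130 GB left
Final disks: [185,175] [203,215] [174,170] [183,187].

4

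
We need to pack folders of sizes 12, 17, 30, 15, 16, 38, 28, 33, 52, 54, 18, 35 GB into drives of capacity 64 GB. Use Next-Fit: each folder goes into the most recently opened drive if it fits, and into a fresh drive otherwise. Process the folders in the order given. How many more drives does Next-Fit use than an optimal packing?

Next-Fit: [12,17,30] [15,16] [38] [28,33] [52] [54] [18,35] → 7 drives.
Total size 348 GB; any packing needs at least ⌈348/64⌉ = 6 drives.
An optimal packing achieves that bound: [54] [52,12] [38,18] [35,28] [33,30] [17,16,15] → 6 drives.
Excess: 7 − 6 = 1.

1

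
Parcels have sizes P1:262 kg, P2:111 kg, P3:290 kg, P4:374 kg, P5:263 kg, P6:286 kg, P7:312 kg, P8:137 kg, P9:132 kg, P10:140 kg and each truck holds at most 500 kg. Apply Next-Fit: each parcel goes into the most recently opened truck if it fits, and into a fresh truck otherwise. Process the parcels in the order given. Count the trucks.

7

P1 (262 kg) → truck 1 (remaining 238 kg)
P2 (111 kg) → truck 1 (remaining 127 kg)
P3 (290 kg) → truck 2 (remaining 210 kg)
P4 (374 kg) → truck 3 (remaining 126 kg)
P5 (263 kg) → truck 4 (remaining 237 kg)
P6 (286 kg) → truck 5 (remaining 214 kg)
P7 (312 kg) → truck 6 (remaining 188 kg)
P8 (137 kg) → truck 6 (remaining 51 kg)
P9 (132 kg) → truck 7 (remaining 368 kg)
P10 (140 kg) → truck 7 (remaining 228 kg)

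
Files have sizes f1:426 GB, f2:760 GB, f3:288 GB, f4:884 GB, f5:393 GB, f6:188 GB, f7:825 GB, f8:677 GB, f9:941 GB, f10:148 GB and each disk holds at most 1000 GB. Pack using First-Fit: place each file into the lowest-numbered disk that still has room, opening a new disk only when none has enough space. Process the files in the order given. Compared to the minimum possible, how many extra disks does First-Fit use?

1

First-Fit: [426,288,188] [760,148] [884] [393] [825] [677] [941] → 7 disks.
Total size 5530 GB; any packing needs at least ⌈5530/1000⌉ = 6 disks.
An optimal packing achieves that bound: [941] [884] [825,148] [760,188] [677,288] [426,393] → 6 disks.
Excess: 7 − 6 = 1.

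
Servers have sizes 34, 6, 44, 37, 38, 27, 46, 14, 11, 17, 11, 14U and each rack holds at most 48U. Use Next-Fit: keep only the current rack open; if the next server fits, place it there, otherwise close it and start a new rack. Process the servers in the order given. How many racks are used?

8

Put 34U in rack 1; 14U remain.
Put 6U in rack 1; 8U remain.
Put 44U in rack 2; 4U remain.
Put 37U in rack 3; 11U remain.
Put 38U in rack 4; 10U remain.
Put 27U in rack 5; 21U remain.
Put 46U in rack 6; 2U remain.
Put 14U in rack 7; 34U remain.
Put 11U in rack 7; 23U remain.
Put 17U in rack 7; 6U remain.
Put 11U in rack 8; 37U remain.
Put 14U in rack 8; 23U remain.
Final racks: [34,6] [44] [37] [38] [27] [46] [14,11,17] [11,14].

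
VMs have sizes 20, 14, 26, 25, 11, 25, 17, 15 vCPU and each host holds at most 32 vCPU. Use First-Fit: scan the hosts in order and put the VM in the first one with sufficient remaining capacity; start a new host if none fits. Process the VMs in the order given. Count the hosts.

6 hosts

host 1: place 20 vCPU, 12 vCPU left
host 2: place 14 vCPU, 18 vCPU left
host 3: place 26 vCPU, 6 vCPU left
host 4: place 25 vCPU, 7 vCPU left
host 1: place 11 vCPU, 1 vCPU left
host 5: place 25 vCPU, 7 vCPU left
host 2: place 17 vCPU, 1 vCPU left
host 6: place 15 vCPU, 17 vCPU left
Final hosts: [20,11] [14,17] [26] [25] [25] [15].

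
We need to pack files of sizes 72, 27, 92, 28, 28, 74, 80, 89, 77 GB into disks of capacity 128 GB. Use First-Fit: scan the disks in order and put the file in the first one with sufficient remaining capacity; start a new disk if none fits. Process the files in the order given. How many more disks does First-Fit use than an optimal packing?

0

First-Fit: [72,27,28] [92,28] [74] [80] [89] [77] → 6 disks.
6 files exceed 64 GB (half the capacity), and no two of those can share a disk, so at least 6 disks are needed.
So 6 is already optimal.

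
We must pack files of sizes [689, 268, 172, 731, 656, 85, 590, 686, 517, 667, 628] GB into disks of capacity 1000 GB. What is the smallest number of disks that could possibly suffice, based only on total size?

6 disks

Total size = 689 + 268 + 172 + 731 + 656 + 85 + 590 + 686 + 517 + 667 + 628 = 5689 GB.
⌈5689 / 1000⌉ = 6.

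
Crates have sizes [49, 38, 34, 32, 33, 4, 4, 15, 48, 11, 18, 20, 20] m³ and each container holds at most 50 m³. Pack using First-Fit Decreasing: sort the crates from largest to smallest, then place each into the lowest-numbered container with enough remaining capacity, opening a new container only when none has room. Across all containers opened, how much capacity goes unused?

24

Sorted descending: 49, 48, 38, 34, 33, 32, 20, 20, 18, 15, 11, 4, 4.
container 1: place 49 m³, 1 m³ left
container 2: place 48 m³, 2 m³ left
container 3: place 38 m³, 12 m³ left
container 4: place 34 m³, 16 m³ left
container 5: place 33 m³, 17 m³ left
container 6: place 32 m³, 18 m³ left
container 7: place 20 m³, 30 m³ left
container 7: place 20 m³, 10 m³ left
container 6: place 18 m³, 0 m³ left
container 4: place 15 m³, 1 m³ left
container 3: place 11 m³, 1 m³ left
container 5: place 4 m³, 13 m³ left
container 5: place 4 m³, 9 m³ left
7 containers × 50 m³ = 350 m³; used 326 m³; unused 24 m³.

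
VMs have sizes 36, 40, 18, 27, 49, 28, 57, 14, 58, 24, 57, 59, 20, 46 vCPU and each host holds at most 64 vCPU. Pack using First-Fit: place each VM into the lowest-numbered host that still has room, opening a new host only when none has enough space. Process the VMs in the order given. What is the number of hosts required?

36 vCPU → host 1 (remaining 28 vCPU)
40 vCPU → host 2 (remaining 24 vCPU)
18 vCPU → host 1 (remaining 10 vCPU)
27 vCPU → host 3 (remaining 37 vCPU)
49 vCPU → host 4 (remaining 15 vCPU)
28 vCPU → host 3 (remaining 9 vCPU)
57 vCPU → host 5 (remaining 7 vCPU)
14 vCPU → host 2 (remaining 10 vCPU)
58 vCPU → host 6 (remaining 6 vCPU)
24 vCPU → host 7 (remaining 40 vCPU)
57 vCPU → host 8 (remaining 7 vCPU)
59 vCPU → host 9 (remaining 5 vCPU)
20 vCPU → host 7 (remaining 20 vCPU)
46 vCPU → host 10 (remaining 18 vCPU)

10 hosts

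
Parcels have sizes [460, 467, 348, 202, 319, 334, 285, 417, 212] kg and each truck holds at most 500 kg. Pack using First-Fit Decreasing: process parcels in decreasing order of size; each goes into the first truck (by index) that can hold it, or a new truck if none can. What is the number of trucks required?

8

Sorted descending: 467, 460, 417, 348, 334, 319, 285, 212, 202.
truck 1: place 467 kg, 33 kg left
truck 2: place 460 kg, 40 kg left
truck 3: place 417 kg, 83 kg left
truck 4: place 348 kg, 152 kg left
truck 5: place 334 kg, 166 kg left
truck 6: place 319 kg, 181 kg left
truck 7: place 285 kg, 215 kg left
truck 7: place 212 kg, 3 kg left
truck 8: place 202 kg, 298 kg left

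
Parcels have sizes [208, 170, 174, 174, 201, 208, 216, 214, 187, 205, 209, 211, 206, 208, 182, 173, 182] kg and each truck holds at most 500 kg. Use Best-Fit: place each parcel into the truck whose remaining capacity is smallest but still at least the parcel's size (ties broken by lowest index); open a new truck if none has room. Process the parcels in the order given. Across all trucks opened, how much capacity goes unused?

Put 208 kg in truck 1; 292 kg remain.
Put 170 kg in truck 1; 122 kg remain.
Put 174 kg in truck 2; 326 kg remain.
Put 174 kg in truck 2; 152 kg remain.
Put 201 kg in truck 3; 299 kg remain.
Put 208 kg in truck 3; 91 kg remain.
Put 216 kg in truck 4; 284 kg remain.
Put 214 kg in truck 4; 70 kg remain.
Put 187 kg in truck 5; 313 kg remain.
Put 205 kg in truck 5; 108 kg remain.
Put 209 kg in truck 6; 291 kg remain.
Put 211 kg in truck 6; 80 kg remain.
Put 206 kg in truck 7; 294 kg remain.
Put 208 kg in truck 7; 86 kg remain.
Put 182 kg in truck 8; 318 kg remain.
Put 173 kg in truck 8; 145 kg remain.
Put 182 kg in truck 9; 318 kg remain.
9 trucks × 500 kg = 4500 kg; used 3328 kg; unused 1172 kg.

1172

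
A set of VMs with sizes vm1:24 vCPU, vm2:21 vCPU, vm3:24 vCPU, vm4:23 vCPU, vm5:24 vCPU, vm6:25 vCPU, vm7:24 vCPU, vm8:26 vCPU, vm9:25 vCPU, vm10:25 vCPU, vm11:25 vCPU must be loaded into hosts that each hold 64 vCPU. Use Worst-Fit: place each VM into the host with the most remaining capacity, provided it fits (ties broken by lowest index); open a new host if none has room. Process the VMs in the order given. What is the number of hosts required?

6

vm1 (24 vCPU) → host 1 (remaining 40 vCPU)
vm2 (21 vCPU) → host 1 (remaining 19 vCPU)
vm3 (24 vCPU) → host 2 (remaining 40 vCPU)
vm4 (23 vCPU) → host 2 (remaining 17 vCPU)
vm5 (24 vCPU) → host 3 (remaining 40 vCPU)
vm6 (25 vCPU) → host 3 (remaining 15 vCPU)
vm7 (24 vCPU) → host 4 (remaining 40 vCPU)
vm8 (26 vCPU) → host 4 (remaining 14 vCPU)
vm9 (25 vCPU) → host 5 (remaining 39 vCPU)
vm10 (25 vCPU) → host 5 (remaining 14 vCPU)
vm11 (25 vCPU) → host 6 (remaining 39 vCPU)
Final hosts: [24,21] [24,23] [24,25] [24,26] [25,25] [25].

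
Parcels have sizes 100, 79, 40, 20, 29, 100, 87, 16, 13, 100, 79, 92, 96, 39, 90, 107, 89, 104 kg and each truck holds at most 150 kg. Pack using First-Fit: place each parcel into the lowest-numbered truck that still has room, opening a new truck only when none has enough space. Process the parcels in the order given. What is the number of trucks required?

Put 100 kg in truck 1; 50 kg remain.
Put 79 kg in truck 2; 71 kg remain.
Put 40 kg in truck 1; 10 kg remain.
Put 20 kg in truck 2; 51 kg remain.
Put 29 kg in truck 2; 22 kg remain.
Put 100 kg in truck 3; 50 kg remain.
Put 87 kg in truck 4; 63 kg remain.
Put 16 kg in truck 2; 6 kg remain.
Put 13 kg in truck 3; 37 kg remain.
Put 100 kg in truck 5; 50 kg remain.
Put 79 kg in truck 6; 71 kg remain.
Put 92 kg in truck 7; 58 kg remain.
Put 96 kg in truck 8; 54 kg remain.
Put 39 kg in truck 4; 24 kg remain.
Put 90 kg in truck 9; 60 kg remain.
Put 107 kg in truck 10; 43 kg remain.
Put 89 kg in truck 11; 61 kg remain.
Put 104 kg in truck 12; 46 kg remain.
Final trucks: [100,40] [79,20,29,16] [100,13] [87,39] [100] [79] [92] [96] [90] [107] [89] [104].

12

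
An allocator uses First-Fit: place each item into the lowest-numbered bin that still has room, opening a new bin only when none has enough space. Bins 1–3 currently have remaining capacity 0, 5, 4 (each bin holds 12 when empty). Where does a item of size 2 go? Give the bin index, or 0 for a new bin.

2

Bins with room: bin 2 (5), bin 3 (4).
The first with room is bin 2.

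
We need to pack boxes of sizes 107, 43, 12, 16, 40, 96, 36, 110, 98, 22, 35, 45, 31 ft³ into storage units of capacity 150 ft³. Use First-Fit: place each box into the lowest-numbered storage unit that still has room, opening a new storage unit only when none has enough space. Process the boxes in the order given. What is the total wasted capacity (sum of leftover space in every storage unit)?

storage unit 1: place 107 ft³, 43 ft³ left
storage unit 1: place 43 ft³, 0 ft³ left
storage unit 2: place 12 ft³, 138 ft³ left
storage unit 2: place 16 ft³, 122 ft³ left
storage unit 2: place 40 ft³, 82 ft³ left
storage unit 3: place 96 ft³, 54 ft³ left
storage unit 2: place 36 ft³, 46 ft³ left
storage unit 4: place 110 ft³, 40 ft³ left
storage unit 5: place 98 ft³, 52 ft³ left
storage unit 2: place 22 ft³, 24 ft³ left
storage unit 3: place 35 ft³, 19 ft³ left
storage unit 5: place 45 ft³, 7 ft³ left
storage unit 4: place 31 ft³, 9 ft³ left
5 storage units × 150 ft³ = 750 ft³; used 691 ft³; unused 59 ft³.

59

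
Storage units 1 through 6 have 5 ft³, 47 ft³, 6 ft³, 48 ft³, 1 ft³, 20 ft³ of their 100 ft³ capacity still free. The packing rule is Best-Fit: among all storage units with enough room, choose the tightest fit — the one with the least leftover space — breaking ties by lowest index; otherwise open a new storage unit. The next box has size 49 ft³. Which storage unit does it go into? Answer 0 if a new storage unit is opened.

No storage unit has ≥ 49 ft³ free, so a new storage unit is opened.

0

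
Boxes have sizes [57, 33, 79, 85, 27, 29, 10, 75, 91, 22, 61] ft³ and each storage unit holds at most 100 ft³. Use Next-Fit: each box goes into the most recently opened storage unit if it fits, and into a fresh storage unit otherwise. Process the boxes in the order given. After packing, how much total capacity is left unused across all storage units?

131

Put 57 ft³ in storage unit 1; 43 ft³ remain.
Put 33 ft³ in storage unit 1; 10 ft³ remain.
Put 79 ft³ in storage unit 2; 21 ft³ remain.
Put 85 ft³ in storage unit 3; 15 ft³ remain.
Put 27 ft³ in storage unit 4; 73 ft³ remain.
Put 29 ft³ in storage unit 4; 44 ft³ remain.
Put 10 ft³ in storage unit 4; 34 ft³ remain.
Put 75 ft³ in storage unit 5; 25 ft³ remain.
Put 91 ft³ in storage unit 6; 9 ft³ remain.
Put 22 ft³ in storage unit 7; 78 ft³ remain.
Put 61 ft³ in storage unit 7; 17 ft³ remain.
7 storage units × 100 ft³ = 700 ft³; used 569 ft³; unused 131 ft³.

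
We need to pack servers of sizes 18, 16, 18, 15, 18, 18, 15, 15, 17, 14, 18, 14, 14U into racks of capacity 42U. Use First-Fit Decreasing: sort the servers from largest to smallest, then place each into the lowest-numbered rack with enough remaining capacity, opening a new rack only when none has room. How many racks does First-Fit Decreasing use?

Sorted descending: 18, 18, 18, 18, 18, 17, 16, 15, 15, 15, 14, 14, 14.
18U → rack 1 (remaining 24U)
18U → rack 1 (remaining 6U)
18U → rack 2 (remaining 24U)
18U → rack 2 (remaining 6U)
18U → rack 3 (remaining 24U)
17U → rack 3 (remaining 7U)
16U → rack 4 (remaining 26U)
15U → rack 4 (remaining 11U)
15U → rack 5 (remaining 27U)
15U → rack 5 (remaining 12U)
14U → rack 6 (remaining 28U)
14U → rack 6 (remaining 14U)
14U → rack 6 (remaining 0U)
Final racks: [18,18] [18,18] [18,17] [16,15] [15,15] [14,14,14].

6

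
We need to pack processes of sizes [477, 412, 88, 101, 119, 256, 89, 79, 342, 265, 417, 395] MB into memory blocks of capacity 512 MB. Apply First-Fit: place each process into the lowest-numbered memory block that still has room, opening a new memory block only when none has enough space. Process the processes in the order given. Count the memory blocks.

7 memory blocks

Put 477 MB in memory block 1; 35 MB remain.
Put 412 MB in memory block 2; 100 MB remain.
Put 88 MB in memory block 2; 12 MB remain.
Put 101 MB in memory block 3; 411 MB remain.
Put 119 MB in memory block 3; 292 MB remain.
Put 256 MB in memory block 3; 36 MB remain.
Put 89 MB in memory block 4; 423 MB remain.
Put 79 MB in memory block 4; 344 MB remain.
Put 342 MB in memory block 4; 2 MB remain.
Put 265 MB in memory block 5; 247 MB remain.
Put 417 MB in memory block 6; 95 MB remain.
Put 395 MB in memory block 7; 117 MB remain.
Final memory blocks: [477] [412,88] [101,119,256] [89,79,342] [265] [417] [395].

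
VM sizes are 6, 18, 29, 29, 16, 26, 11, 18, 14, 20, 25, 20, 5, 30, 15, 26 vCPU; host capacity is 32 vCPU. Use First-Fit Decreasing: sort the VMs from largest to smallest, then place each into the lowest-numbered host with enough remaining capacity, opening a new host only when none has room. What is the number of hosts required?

Sorted descending: 30, 29, 29, 26, 26, 25, 20, 20, 18, 18, 16, 15, 14, 11, 6, 5.
Put 30 vCPU in host 1; 2 vCPU remain.
Put 29 vCPU in host 2; 3 vCPU remain.
Put 29 vCPU in host 3; 3 vCPU remain.
Put 26 vCPU in host 4; 6 vCPU remain.
Put 26 vCPU in host 5; 6 vCPU remain.
Put 25 vCPU in host 6; 7 vCPU remain.
Put 20 vCPU in host 7; 12 vCPU remain.
Put 20 vCPU in host 8; 12 vCPU remain.
Put 18 vCPU in host 9; 14 vCPU remain.
Put 18 vCPU in host 10; 14 vCPU remain.
Put 16 vCPU in host 11; 16 vCPU remain.
Put 15 vCPU in host 11; 1 vCPU remain.
Put 14 vCPU in host 9; 0 vCPU remain.
Put 11 vCPU in host 7; 1 vCPU remain.
Put 6 vCPU in host 4; 0 vCPU remain.
Put 5 vCPU in host 5; 1 vCPU remain.
Final hosts: [30] [29] [29] [26,6] [26,5] [25] [20,11] [20] [18,14] [18] [16,15].

11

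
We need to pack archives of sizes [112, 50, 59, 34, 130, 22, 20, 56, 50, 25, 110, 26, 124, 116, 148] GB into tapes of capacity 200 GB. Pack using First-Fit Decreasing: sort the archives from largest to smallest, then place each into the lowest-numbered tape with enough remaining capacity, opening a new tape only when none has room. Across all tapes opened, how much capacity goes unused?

Sorted descending: 148, 130, 124, 116, 112, 110, 59, 56, 50, 50, 34, 26, 25, 22, 20.
148 GB → tape 1 (remaining 52 GB)
130 GB → tape 2 (remaining 70 GB)
124 GB → tape 3 (remaining 76 GB)
116 GB → tape 4 (remaining 84 GB)
112 GB → tape 5 (remaining 88 GB)
110 GB → tape 6 (remaining 90 GB)
59 GB → tape 2 (remaining 11 GB)
56 GB → tape 3 (remaining 20 GB)
50 GB → tape 1 (remaining 2 GB)
50 GB → tape 4 (remaining 34 GB)
34 GB → tape 4 (remaining 0 GB)
26 GB → tape 5 (remaining 62 GB)
25 GB → tape 5 (remaining 37 GB)
22 GB → tape 5 (remaining 15 GB)
20 GB → tape 3 (remaining 0 GB)
6 tapes × 200 GB = 1200 GB; used 1082 GB; unused 118 GB.

118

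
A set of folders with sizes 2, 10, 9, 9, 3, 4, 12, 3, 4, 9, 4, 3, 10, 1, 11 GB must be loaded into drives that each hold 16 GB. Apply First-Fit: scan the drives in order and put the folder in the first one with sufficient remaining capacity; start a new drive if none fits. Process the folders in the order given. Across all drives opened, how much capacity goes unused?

drive 1: place 2 GB, 14 GB left
drive 1: place 10 GB, 4 GB left
drive 2: place 9 GB, 7 GB left
drive 3: place 9 GB, 7 GB left
drive 1: place 3 GB, 1 GB left
drive 2: place 4 GB, 3 GB left
drive 4: place 12 GB, 4 GB left
drive 2: place 3 GB, 0 GB left
drive 3: place 4 GB, 3 GB left
drive 5: place 9 GB, 7 GB left
drive 4: place 4 GB, 0 GB left
drive 3: place 3 GB, 0 GB left
drive 6: place 10 GB, 6 GB left
drive 1: place 1 GB, 0 GB left
drive 7: place 11 GB, 5 GB left
7 drives × 16 GB = 112 GB; used 94 GB; unused 18 GB.

18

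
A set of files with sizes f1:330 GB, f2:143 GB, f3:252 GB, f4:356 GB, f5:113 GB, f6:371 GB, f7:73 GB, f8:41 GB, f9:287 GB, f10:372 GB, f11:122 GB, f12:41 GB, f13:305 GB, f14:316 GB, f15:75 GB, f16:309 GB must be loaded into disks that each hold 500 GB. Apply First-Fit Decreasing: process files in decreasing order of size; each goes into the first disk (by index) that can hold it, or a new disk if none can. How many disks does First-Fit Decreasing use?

9 disks

Sorted descending: 372, 371, 356, 330, 316, 309, 305, 287, 252, 143, 122, 113, 75, 73, 41, 41.
372 GB → disk 1 (remaining 128 GB)
371 GB → disk 2 (remaining 129 GB)
356 GB → disk 3 (remaining 144 GB)
330 GB → disk 4 (remaining 170 GB)
316 GB → disk 5 (remaining 184 GB)
309 GB → disk 6 (remaining 191 GB)
305 GB → disk 7 (remaining 195 GB)
287 GB → disk 8 (remaining 213 GB)
252 GB → disk 9 (remaining 248 GB)
143 GB → disk 3 (remaining 1 GB)
122 GB → disk 1 (remaining 6 GB)
113 GB → disk 2 (remaining 16 GB)
75 GB → disk 4 (remaining 95 GB)
73 GB → disk 4 (remaining 22 GB)
41 GB → disk 5 (remaining 143 GB)
41 GB → disk 5 (remaining 102 GB)
Final disks: [372,122] [371,113] [356,143] [330,75,73] [316,41,41] [309] [305] [287] [252].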